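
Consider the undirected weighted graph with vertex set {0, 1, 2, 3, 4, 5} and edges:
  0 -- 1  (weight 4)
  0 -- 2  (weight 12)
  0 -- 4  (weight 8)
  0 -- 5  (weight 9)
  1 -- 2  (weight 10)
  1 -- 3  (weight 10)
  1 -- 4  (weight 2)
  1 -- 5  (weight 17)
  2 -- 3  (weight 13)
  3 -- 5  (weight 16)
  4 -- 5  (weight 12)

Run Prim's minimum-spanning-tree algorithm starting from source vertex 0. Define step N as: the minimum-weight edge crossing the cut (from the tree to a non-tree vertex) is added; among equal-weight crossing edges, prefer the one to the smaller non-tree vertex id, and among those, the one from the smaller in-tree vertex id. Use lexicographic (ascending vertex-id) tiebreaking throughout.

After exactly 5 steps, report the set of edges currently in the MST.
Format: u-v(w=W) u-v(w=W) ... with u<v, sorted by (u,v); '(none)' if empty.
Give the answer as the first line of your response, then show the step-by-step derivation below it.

0-1(w=4) 0-5(w=9) 1-2(w=10) 1-3(w=10) 1-4(w=2)

step 1: add edge 0-1 (w=4); MST = {0-1(w=4)}
step 2: add edge 1-4 (w=2); MST = {0-1(w=4) 1-4(w=2)}
step 3: add edge 0-5 (w=9); MST = {0-1(w=4) 0-5(w=9) 1-4(w=2)}
step 4: add edge 1-2 (w=10); MST = {0-1(w=4) 0-5(w=9) 1-2(w=10) 1-4(w=2)}
step 5: add edge 1-3 (w=10); MST = {0-1(w=4) 0-5(w=9) 1-2(w=10) 1-3(w=10) 1-4(w=2)}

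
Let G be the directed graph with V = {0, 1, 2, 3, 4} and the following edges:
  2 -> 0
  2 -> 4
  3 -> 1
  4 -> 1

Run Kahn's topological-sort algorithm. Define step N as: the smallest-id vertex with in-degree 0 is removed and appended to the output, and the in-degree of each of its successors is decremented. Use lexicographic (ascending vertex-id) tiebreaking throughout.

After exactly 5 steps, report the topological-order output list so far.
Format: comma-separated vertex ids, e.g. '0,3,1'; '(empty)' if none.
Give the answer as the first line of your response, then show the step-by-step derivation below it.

2,0,3,4,1

step 1: output 2; order=[2]; indeg=(0,2,0,0,0)
step 2: output 0; order=[2,0]; indeg=(0,2,0,0,0)
step 3: output 3; order=[2,0,3]; indeg=(0,1,0,0,0)
step 4: output 4; order=[2,0,3,4]; indeg=(0,0,0,0,0)
step 5: output 1; order=[2,0,3,4,1]; indeg=(0,0,0,0,0)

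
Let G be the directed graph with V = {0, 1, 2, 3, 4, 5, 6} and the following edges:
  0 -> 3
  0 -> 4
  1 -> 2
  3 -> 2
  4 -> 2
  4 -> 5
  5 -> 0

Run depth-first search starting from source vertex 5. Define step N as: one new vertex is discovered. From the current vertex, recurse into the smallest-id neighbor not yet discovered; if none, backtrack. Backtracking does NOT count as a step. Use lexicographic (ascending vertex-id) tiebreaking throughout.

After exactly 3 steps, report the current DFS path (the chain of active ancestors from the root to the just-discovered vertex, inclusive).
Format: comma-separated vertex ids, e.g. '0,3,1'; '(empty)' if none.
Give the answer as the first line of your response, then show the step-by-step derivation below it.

5,0,3

step 1: discover 5; path=5; order=5
step 2: discover 0; path=5>0; order=5,0
step 3: discover 3; path=5>0>3; order=5,0,3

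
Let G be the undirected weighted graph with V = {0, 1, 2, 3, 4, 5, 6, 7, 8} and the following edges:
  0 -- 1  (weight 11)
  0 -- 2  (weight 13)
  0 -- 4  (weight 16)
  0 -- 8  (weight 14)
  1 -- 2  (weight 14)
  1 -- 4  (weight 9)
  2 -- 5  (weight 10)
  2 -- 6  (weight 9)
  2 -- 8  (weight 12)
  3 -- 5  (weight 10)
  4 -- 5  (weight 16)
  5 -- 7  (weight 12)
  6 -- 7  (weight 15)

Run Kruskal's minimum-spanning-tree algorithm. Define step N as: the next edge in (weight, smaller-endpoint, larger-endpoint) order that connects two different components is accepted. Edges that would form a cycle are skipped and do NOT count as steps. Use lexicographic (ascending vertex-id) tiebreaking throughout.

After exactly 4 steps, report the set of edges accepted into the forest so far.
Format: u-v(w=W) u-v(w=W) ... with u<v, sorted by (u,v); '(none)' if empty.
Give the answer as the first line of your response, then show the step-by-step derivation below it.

1-4(w=9) 2-5(w=10) 2-6(w=9) 3-5(w=10)

step 1: add edge 1-4 (w=9); MST = {1-4(w=9)}
step 2: add edge 2-6 (w=9); MST = {1-4(w=9) 2-6(w=9)}
step 3: add edge 2-5 (w=10); MST = {1-4(w=9) 2-5(w=10) 2-6(w=9)}
step 4: add edge 3-5 (w=10); MST = {1-4(w=9) 2-5(w=10) 2-6(w=9) 3-5(w=10)}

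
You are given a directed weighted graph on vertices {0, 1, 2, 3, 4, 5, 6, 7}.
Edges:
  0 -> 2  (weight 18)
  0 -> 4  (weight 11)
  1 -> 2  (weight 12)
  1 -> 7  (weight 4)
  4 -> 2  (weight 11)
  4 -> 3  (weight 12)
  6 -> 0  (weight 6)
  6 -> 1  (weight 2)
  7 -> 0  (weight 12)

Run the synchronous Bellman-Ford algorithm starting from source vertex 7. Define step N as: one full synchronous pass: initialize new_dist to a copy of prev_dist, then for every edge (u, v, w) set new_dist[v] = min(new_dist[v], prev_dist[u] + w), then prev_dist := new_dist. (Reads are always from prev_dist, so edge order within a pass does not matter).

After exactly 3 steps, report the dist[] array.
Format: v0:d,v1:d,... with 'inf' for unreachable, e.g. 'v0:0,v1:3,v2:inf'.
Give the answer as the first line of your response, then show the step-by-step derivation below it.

v0:12,v1:inf,v2:30,v3:35,v4:23,v5:inf,v6:inf,v7:0

step 1: dist = v0:12,v1:inf,v2:inf,v3:inf,v4:inf,v5:inf,v6:inf,v7:0
step 2: dist = v0:12,v1:inf,v2:30,v3:inf,v4:23,v5:inf,v6:inf,v7:0
step 3: dist = v0:12,v1:inf,v2:30,v3:35,v4:23,v5:inf,v6:inf,v7:0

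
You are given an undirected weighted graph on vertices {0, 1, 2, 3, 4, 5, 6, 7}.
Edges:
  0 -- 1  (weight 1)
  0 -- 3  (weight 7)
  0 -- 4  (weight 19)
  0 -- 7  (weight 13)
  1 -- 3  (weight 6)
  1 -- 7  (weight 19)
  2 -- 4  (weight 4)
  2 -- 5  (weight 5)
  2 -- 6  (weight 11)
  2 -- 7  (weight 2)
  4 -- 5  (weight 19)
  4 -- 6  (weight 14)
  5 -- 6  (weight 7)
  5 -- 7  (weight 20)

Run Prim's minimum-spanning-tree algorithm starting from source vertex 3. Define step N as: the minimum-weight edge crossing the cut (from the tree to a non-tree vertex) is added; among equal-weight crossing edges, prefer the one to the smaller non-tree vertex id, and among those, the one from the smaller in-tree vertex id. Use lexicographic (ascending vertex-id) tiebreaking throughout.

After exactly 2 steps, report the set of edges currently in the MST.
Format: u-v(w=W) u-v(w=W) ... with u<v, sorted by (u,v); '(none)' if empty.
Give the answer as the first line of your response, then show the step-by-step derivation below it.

0-1(w=1) 1-3(w=6)

step 1: add edge 1-3 (w=6); MST = {1-3(w=6)}
step 2: add edge 0-1 (w=1); MST = {0-1(w=1) 1-3(w=6)}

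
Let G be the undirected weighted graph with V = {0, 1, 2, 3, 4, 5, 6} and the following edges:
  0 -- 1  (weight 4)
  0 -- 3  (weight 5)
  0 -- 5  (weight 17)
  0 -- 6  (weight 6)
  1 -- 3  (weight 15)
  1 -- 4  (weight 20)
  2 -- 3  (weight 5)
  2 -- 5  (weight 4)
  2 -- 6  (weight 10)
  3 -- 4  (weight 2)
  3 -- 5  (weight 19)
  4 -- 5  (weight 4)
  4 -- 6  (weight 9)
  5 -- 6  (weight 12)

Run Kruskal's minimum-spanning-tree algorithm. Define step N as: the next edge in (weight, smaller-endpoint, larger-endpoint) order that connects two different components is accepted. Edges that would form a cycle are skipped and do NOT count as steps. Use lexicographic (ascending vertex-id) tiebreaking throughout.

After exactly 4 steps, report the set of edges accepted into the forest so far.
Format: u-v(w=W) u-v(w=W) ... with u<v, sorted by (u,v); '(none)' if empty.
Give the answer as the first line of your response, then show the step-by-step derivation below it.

0-1(w=4) 2-5(w=4) 3-4(w=2) 4-5(w=4)

step 1: add edge 3-4 (w=2); MST = {3-4(w=2)}
step 2: add edge 0-1 (w=4); MST = {0-1(w=4) 3-4(w=2)}
step 3: add edge 2-5 (w=4); MST = {0-1(w=4) 2-5(w=4) 3-4(w=2)}
step 4: add edge 4-5 (w=4); MST = {0-1(w=4) 2-5(w=4) 3-4(w=2) 4-5(w=4)}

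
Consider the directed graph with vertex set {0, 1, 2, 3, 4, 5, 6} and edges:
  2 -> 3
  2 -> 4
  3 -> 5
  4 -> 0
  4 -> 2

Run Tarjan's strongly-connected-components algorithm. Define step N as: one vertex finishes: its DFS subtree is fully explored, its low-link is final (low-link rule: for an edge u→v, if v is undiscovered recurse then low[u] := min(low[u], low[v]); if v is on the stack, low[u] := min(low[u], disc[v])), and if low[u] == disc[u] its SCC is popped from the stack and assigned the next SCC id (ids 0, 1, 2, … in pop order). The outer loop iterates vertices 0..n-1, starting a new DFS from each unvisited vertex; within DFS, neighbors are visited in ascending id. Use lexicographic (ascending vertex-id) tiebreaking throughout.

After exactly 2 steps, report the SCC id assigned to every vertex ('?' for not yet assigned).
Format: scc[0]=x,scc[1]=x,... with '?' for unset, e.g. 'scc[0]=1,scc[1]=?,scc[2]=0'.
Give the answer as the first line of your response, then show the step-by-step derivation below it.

scc[0]=0,scc[1]=1,scc[2]=?,scc[3]=?,scc[4]=?,scc[5]=?,scc[6]=?

step 1: low=(low[0]=0,low[1]=?,low[2]=?,low[3]=?,low[4]=?,low[5]=?,low[6]=?); scc=(scc[0]=0,scc[1]=?,scc[2]=?,scc[3]=?,scc[4]=?,scc[5]=?,scc[6]=?)
step 2: low=(low[0]=0,low[1]=1,low[2]=?,low[3]=?,low[4]=?,low[5]=?,low[6]=?); scc=(scc[0]=0,scc[1]=1,scc[2]=?,scc[3]=?,scc[4]=?,scc[5]=?,scc[6]=?)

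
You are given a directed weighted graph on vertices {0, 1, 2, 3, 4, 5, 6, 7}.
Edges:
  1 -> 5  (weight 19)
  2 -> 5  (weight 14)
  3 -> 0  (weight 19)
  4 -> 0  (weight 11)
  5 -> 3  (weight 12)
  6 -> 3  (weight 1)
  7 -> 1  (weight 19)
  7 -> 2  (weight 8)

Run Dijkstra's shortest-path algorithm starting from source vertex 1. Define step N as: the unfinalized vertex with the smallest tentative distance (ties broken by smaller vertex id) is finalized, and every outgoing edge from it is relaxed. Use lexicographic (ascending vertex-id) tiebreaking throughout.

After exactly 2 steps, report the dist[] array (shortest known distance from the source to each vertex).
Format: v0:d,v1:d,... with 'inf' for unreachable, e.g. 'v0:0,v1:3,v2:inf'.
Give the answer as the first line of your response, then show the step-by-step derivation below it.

v0:inf,v1:0,v2:inf,v3:31,v4:inf,v5:19,v6:inf,v7:inf

step 1: dist = v0:inf,v1:0,v2:inf,v3:inf,v4:inf,v5:19,v6:inf,v7:inf
step 2: dist = v0:inf,v1:0,v2:inf,v3:31,v4:inf,v5:19,v6:inf,v7:inf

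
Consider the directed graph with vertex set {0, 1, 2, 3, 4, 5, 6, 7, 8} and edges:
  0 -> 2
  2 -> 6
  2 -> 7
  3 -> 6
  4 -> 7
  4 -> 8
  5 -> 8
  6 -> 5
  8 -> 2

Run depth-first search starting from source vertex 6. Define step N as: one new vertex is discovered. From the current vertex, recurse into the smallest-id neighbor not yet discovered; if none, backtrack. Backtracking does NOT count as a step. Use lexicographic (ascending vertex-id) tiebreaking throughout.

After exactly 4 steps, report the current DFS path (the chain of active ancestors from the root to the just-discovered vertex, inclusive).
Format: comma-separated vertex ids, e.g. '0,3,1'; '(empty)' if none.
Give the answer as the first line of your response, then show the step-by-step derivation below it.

6,5,8,2

step 1: discover 6; path=6; order=6
step 2: discover 5; path=6>5; order=6,5
step 3: discover 8; path=6>5>8; order=6,5,8
step 4: discover 2; path=6>5>8>2; order=6,5,8,2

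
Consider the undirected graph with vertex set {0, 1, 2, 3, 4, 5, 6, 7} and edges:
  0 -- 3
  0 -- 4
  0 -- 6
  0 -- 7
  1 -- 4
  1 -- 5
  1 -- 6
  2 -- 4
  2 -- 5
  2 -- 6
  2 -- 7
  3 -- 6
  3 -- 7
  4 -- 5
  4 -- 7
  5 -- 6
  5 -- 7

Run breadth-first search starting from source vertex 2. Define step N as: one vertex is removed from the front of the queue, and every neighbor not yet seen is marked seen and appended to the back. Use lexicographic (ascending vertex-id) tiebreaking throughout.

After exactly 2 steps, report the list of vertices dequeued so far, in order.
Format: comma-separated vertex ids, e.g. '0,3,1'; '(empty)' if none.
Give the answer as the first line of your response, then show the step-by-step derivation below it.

2,4

step 1: dequeue 2; queue=[4,5,6,7]; order=2
step 2: dequeue 4; queue=[5,6,7,0,1]; order=2,4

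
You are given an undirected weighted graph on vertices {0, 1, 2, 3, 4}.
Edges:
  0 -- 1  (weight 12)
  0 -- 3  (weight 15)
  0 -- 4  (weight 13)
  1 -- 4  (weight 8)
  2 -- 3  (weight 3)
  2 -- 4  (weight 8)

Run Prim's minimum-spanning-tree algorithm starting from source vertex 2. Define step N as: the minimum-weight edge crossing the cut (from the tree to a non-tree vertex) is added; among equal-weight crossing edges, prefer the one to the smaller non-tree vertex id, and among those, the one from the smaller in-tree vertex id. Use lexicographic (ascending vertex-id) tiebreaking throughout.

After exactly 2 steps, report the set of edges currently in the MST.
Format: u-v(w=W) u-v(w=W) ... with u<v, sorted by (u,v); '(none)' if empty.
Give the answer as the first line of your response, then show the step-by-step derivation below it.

2-3(w=3) 2-4(w=8)

step 1: add edge 2-3 (w=3); MST = {2-3(w=3)}
step 2: add edge 2-4 (w=8); MST = {2-3(w=3) 2-4(w=8)}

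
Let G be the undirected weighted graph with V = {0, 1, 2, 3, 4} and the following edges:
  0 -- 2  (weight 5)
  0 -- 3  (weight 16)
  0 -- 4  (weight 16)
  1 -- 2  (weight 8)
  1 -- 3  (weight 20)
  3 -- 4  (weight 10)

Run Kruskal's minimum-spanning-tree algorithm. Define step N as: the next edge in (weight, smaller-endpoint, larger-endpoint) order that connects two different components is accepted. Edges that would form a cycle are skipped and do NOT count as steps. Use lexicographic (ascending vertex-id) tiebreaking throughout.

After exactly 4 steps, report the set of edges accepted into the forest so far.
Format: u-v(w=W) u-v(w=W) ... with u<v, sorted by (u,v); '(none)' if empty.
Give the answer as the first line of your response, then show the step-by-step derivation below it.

0-2(w=5) 0-3(w=16) 1-2(w=8) 3-4(w=10)

step 1: add edge 0-2 (w=5); MST = {0-2(w=5)}
step 2: add edge 1-2 (w=8); MST = {0-2(w=5) 1-2(w=8)}
step 3: add edge 3-4 (w=10); MST = {0-2(w=5) 1-2(w=8) 3-4(w=10)}
step 4: add edge 0-3 (w=16); MST = {0-2(w=5) 0-3(w=16) 1-2(w=8) 3-4(w=10)}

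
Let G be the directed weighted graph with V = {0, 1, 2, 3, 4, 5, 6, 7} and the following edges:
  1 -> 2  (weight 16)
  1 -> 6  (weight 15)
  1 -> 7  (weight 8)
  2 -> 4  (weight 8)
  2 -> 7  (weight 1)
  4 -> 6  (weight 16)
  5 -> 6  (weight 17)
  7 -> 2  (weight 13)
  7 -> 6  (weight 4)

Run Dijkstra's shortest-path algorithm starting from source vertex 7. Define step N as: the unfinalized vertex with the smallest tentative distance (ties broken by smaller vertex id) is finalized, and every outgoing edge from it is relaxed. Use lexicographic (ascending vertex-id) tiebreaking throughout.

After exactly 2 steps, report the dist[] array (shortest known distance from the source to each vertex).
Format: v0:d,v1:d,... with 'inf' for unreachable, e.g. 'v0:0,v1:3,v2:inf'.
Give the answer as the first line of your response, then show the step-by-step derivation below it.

v0:inf,v1:inf,v2:13,v3:inf,v4:inf,v5:inf,v6:4,v7:0

step 1: dist = v0:inf,v1:inf,v2:13,v3:inf,v4:inf,v5:inf,v6:4,v7:0
step 2: dist = v0:inf,v1:inf,v2:13,v3:inf,v4:inf,v5:inf,v6:4,v7:0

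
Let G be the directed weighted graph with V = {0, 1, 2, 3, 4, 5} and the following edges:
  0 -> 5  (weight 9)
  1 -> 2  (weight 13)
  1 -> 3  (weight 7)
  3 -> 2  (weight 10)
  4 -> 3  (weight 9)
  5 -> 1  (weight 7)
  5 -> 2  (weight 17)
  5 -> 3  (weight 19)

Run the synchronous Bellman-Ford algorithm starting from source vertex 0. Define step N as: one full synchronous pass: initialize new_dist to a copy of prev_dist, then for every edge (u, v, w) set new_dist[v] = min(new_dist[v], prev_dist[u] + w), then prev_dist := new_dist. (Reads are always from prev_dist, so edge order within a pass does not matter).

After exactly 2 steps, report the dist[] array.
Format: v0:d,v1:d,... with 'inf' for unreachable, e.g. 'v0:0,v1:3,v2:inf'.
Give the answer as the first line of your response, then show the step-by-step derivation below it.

v0:0,v1:16,v2:26,v3:28,v4:inf,v5:9

step 1: dist = v0:0,v1:inf,v2:inf,v3:inf,v4:inf,v5:9
step 2: dist = v0:0,v1:16,v2:26,v3:28,v4:inf,v5:9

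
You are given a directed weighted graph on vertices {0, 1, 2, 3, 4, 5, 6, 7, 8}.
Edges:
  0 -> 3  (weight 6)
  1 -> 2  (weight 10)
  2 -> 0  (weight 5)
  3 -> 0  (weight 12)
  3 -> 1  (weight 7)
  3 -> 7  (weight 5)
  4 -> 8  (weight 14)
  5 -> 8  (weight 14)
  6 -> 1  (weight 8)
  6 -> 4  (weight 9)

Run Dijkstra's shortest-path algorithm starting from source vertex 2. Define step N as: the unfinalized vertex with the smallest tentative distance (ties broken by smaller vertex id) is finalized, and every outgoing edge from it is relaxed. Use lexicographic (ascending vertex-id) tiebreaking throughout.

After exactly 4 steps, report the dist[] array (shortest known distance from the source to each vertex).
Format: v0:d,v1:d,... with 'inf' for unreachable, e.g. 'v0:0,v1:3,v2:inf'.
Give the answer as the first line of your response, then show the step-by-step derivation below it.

v0:5,v1:18,v2:0,v3:11,v4:inf,v5:inf,v6:inf,v7:16,v8:inf

step 1: dist = v0:5,v1:inf,v2:0,v3:inf,v4:inf,v5:inf,v6:inf,v7:inf,v8:inf
step 2: dist = v0:5,v1:inf,v2:0,v3:11,v4:inf,v5:inf,v6:inf,v7:inf,v8:inf
step 3: dist = v0:5,v1:18,v2:0,v3:11,v4:inf,v5:inf,v6:inf,v7:16,v8:inf
step 4: dist = v0:5,v1:18,v2:0,v3:11,v4:inf,v5:inf,v6:inf,v7:16,v8:inf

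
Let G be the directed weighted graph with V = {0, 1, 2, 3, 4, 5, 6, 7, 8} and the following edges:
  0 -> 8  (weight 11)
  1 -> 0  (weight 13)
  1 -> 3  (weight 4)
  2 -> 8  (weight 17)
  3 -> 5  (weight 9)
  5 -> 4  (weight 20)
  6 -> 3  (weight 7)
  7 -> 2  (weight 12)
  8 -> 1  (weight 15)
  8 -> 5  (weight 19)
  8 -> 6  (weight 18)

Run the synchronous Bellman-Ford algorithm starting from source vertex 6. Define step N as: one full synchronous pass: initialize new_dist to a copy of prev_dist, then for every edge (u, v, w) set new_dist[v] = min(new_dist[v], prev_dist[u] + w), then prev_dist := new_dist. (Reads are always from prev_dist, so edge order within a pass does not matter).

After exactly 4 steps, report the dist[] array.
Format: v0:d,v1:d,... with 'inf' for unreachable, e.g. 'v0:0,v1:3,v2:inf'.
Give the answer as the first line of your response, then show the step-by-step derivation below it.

v0:inf,v1:inf,v2:inf,v3:7,v4:36,v5:16,v6:0,v7:inf,v8:inf

step 1: dist = v0:inf,v1:inf,v2:inf,v3:7,v4:inf,v5:inf,v6:0,v7:inf,v8:inf
step 2: dist = v0:inf,v1:inf,v2:inf,v3:7,v4:inf,v5:16,v6:0,v7:inf,v8:inf
step 3: dist = v0:inf,v1:inf,v2:inf,v3:7,v4:36,v5:16,v6:0,v7:inf,v8:inf
step 4: dist = v0:inf,v1:inf,v2:inf,v3:7,v4:36,v5:16,v6:0,v7:inf,v8:inf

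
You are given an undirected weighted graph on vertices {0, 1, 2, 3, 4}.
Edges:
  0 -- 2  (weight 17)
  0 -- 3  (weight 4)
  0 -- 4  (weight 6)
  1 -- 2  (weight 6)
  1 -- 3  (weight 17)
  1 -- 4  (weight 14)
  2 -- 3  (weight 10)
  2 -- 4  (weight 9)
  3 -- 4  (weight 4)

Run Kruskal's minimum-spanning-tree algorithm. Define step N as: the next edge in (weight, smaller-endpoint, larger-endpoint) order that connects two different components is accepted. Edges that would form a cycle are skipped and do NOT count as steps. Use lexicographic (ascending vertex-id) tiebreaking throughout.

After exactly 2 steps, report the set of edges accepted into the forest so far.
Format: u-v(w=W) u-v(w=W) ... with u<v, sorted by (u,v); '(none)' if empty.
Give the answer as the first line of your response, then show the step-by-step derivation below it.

0-3(w=4) 3-4(w=4)

step 1: add edge 0-3 (w=4); MST = {0-3(w=4)}
step 2: add edge 3-4 (w=4); MST = {0-3(w=4) 3-4(w=4)}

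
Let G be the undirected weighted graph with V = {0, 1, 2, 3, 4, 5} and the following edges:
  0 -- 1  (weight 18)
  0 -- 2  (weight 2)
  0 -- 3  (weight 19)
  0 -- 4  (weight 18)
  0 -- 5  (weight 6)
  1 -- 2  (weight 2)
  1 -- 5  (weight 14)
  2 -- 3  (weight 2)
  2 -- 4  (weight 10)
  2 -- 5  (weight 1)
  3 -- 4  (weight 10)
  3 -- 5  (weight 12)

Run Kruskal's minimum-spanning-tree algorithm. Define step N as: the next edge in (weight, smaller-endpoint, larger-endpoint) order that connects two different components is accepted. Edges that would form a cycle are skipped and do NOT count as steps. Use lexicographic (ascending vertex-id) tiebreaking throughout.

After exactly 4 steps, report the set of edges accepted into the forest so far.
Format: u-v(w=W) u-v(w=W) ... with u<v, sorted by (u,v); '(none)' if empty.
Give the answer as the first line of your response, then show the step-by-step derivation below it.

0-2(w=2) 1-2(w=2) 2-3(w=2) 2-5(w=1)

step 1: add edge 2-5 (w=1); MST = {2-5(w=1)}
step 2: add edge 0-2 (w=2); MST = {0-2(w=2) 2-5(w=1)}
step 3: add edge 1-2 (w=2); MST = {0-2(w=2) 1-2(w=2) 2-5(w=1)}
step 4: add edge 2-3 (w=2); MST = {0-2(w=2) 1-2(w=2) 2-3(w=2) 2-5(w=1)}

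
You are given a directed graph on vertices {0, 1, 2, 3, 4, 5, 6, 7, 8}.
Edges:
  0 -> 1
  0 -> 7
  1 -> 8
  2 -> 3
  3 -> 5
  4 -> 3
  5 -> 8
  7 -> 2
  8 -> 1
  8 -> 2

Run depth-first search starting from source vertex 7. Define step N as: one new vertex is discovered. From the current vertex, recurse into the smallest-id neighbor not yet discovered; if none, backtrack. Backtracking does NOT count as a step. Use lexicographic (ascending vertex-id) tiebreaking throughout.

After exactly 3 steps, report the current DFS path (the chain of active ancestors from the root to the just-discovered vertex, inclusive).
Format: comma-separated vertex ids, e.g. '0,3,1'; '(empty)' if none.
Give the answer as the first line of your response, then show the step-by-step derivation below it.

7,2,3

step 1: discover 7; path=7; order=7
step 2: discover 2; path=7>2; order=7,2
step 3: discover 3; path=7>2>3; order=7,2,3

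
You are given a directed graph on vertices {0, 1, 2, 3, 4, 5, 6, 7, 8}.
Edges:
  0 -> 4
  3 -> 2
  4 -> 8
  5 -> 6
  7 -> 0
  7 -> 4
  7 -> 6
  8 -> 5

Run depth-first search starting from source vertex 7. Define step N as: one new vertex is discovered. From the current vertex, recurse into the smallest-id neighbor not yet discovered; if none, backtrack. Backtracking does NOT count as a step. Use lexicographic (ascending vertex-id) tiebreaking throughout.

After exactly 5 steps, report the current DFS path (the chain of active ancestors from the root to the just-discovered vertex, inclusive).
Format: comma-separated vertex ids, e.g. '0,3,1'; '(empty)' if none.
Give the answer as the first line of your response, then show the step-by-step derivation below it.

7,0,4,8,5

step 1: discover 7; path=7; order=7
step 2: discover 0; path=7>0; order=7,0
step 3: discover 4; path=7>0>4; order=7,0,4
step 4: discover 8; path=7>0>4>8; order=7,0,4,8
step 5: discover 5; path=7>0>4>8>5; order=7,0,4,8,5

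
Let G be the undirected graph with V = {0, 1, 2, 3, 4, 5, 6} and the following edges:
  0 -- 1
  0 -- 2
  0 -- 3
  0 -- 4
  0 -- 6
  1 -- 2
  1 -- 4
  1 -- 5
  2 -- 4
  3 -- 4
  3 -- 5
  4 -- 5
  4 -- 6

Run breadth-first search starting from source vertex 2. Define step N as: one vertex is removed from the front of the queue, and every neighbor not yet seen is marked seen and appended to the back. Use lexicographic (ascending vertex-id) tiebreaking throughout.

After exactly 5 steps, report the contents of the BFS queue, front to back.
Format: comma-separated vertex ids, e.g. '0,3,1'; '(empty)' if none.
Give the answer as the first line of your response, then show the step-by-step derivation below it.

6,5

step 1: dequeue 2; queue=[0,1,4]; order=2
step 2: dequeue 0; queue=[1,4,3,6]; order=2,0
step 3: dequeue 1; queue=[4,3,6,5]; order=2,0,1
step 4: dequeue 4; queue=[3,6,5]; order=2,0,1,4
step 5: dequeue 3; queue=[6,5]; order=2,0,1,4,3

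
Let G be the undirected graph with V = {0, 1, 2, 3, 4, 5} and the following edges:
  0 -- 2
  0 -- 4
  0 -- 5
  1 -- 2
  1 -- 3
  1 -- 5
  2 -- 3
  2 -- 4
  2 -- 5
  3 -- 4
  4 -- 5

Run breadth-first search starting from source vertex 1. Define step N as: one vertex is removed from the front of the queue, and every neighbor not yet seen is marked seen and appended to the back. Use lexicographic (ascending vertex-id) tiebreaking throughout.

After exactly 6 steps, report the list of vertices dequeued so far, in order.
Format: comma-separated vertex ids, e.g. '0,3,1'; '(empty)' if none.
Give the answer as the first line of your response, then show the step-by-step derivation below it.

1,2,3,5,0,4

step 1: dequeue 1; queue=[2,3,5]; order=1
step 2: dequeue 2; queue=[3,5,0,4]; order=1,2
step 3: dequeue 3; queue=[5,0,4]; order=1,2,3
step 4: dequeue 5; queue=[0,4]; order=1,2,3,5
step 5: dequeue 0; queue=[4]; order=1,2,3,5,0
step 6: dequeue 4; queue=[(empty)]; order=1,2,3,5,0,4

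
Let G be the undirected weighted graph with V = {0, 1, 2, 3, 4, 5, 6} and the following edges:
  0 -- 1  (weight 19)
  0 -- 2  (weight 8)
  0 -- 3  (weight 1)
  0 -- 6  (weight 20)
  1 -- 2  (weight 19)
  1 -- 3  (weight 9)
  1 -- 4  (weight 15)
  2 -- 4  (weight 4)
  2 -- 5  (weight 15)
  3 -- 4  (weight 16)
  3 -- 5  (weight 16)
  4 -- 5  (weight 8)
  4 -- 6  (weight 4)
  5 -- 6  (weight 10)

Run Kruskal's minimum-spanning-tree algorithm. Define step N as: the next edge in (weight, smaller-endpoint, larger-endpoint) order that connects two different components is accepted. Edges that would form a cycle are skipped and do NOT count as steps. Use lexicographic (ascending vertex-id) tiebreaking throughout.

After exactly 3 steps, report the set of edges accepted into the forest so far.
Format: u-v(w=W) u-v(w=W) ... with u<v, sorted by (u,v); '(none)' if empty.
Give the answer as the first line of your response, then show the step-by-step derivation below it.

0-3(w=1) 2-4(w=4) 4-6(w=4)

step 1: add edge 0-3 (w=1); MST = {0-3(w=1)}
step 2: add edge 2-4 (w=4); MST = {0-3(w=1) 2-4(w=4)}
step 3: add edge 4-6 (w=4); MST = {0-3(w=1) 2-4(w=4) 4-6(w=4)}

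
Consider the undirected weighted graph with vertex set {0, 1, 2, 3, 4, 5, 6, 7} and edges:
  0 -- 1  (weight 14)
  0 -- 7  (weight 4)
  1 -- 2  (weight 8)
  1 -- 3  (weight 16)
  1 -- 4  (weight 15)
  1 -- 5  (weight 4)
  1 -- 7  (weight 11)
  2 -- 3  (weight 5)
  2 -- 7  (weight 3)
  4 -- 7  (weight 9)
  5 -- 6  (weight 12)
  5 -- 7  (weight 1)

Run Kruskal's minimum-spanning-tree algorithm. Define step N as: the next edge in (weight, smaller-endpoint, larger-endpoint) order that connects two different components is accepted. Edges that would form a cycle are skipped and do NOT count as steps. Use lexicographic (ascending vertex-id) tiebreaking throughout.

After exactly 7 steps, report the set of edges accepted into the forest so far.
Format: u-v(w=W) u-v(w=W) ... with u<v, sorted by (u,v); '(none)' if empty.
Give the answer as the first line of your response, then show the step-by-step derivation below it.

0-7(w=4) 1-5(w=4) 2-3(w=5) 2-7(w=3) 4-7(w=9) 5-6(w=12) 5-7(w=1)

step 1: add edge 5-7 (w=1); MST = {5-7(w=1)}
step 2: add edge 2-7 (w=3); MST = {2-7(w=3) 5-7(w=1)}
step 3: add edge 0-7 (w=4); MST = {0-7(w=4) 2-7(w=3) 5-7(w=1)}
step 4: add edge 1-5 (w=4); MST = {0-7(w=4) 1-5(w=4) 2-7(w=3) 5-7(w=1)}
step 5: add edge 2-3 (w=5); MST = {0-7(w=4) 1-5(w=4) 2-3(w=5) 2-7(w=3) 5-7(w=1)}
step 6: add edge 4-7 (w=9); MST = {0-7(w=4) 1-5(w=4) 2-3(w=5) 2-7(w=3) 4-7(w=9) 5-7(w=1)}
step 7: add edge 5-6 (w=12); MST = {0-7(w=4) 1-5(w=4) 2-3(w=5) 2-7(w=3) 4-7(w=9) 5-6(w=12) 5-7(w=1)}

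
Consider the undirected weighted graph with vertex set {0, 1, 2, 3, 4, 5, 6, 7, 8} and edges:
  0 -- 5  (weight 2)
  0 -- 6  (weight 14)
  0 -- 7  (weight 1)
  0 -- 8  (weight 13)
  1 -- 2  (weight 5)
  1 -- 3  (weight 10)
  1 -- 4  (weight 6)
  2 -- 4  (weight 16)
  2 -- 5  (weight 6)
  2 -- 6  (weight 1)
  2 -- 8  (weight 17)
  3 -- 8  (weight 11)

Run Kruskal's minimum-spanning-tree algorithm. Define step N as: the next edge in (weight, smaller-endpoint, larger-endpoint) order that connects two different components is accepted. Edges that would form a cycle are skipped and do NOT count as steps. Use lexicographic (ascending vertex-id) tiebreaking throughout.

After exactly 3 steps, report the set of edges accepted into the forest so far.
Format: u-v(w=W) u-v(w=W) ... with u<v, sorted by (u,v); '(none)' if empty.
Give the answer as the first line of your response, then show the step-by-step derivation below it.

0-5(w=2) 0-7(w=1) 2-6(w=1)

step 1: add edge 0-7 (w=1); MST = {0-7(w=1)}
step 2: add edge 2-6 (w=1); MST = {0-7(w=1) 2-6(w=1)}
step 3: add edge 0-5 (w=2); MST = {0-5(w=2) 0-7(w=1) 2-6(w=1)}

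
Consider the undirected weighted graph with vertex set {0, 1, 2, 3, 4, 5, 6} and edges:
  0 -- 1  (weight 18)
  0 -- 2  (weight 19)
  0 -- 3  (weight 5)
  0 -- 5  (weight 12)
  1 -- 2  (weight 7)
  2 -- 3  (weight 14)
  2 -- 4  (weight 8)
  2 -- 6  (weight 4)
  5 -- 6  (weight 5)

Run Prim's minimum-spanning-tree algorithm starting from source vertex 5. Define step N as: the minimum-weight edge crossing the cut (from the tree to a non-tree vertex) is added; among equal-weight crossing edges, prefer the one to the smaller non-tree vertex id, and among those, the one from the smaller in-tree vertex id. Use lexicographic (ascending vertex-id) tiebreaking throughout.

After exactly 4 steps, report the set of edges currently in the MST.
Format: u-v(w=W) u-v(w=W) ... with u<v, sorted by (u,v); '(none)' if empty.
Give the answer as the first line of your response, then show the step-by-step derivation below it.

1-2(w=7) 2-4(w=8) 2-6(w=4) 5-6(w=5)

step 1: add edge 5-6 (w=5); MST = {5-6(w=5)}
step 2: add edge 2-6 (w=4); MST = {2-6(w=4) 5-6(w=5)}
step 3: add edge 1-2 (w=7); MST = {1-2(w=7) 2-6(w=4) 5-6(w=5)}
step 4: add edge 2-4 (w=8); MST = {1-2(w=7) 2-4(w=8) 2-6(w=4) 5-6(w=5)}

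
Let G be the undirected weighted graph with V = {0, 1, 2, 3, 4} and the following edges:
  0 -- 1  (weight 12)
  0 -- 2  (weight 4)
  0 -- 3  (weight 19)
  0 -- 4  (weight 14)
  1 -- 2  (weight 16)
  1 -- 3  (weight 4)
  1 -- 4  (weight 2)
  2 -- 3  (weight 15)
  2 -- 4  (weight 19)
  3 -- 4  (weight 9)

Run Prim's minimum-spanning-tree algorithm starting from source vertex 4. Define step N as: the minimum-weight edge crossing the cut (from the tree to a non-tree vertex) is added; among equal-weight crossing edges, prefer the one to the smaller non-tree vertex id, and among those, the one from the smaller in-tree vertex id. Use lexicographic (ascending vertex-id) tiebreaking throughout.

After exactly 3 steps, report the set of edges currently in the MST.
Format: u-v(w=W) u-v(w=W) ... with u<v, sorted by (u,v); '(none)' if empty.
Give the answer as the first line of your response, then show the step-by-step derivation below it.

0-1(w=12) 1-3(w=4) 1-4(w=2)

step 1: add edge 1-4 (w=2); MST = {1-4(w=2)}
step 2: add edge 1-3 (w=4); MST = {1-3(w=4) 1-4(w=2)}
step 3: add edge 0-1 (w=12); MST = {0-1(w=12) 1-3(w=4) 1-4(w=2)}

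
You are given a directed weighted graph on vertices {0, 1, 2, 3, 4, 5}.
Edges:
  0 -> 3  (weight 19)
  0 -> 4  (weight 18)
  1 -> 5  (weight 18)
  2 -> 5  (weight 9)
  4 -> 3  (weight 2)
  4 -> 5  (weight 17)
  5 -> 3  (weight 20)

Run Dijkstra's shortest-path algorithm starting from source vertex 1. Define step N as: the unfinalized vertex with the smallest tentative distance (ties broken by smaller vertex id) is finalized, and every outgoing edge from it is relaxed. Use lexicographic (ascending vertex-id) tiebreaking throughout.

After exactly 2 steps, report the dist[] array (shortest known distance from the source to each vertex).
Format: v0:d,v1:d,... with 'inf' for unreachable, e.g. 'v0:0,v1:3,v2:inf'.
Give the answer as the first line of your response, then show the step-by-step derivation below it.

v0:inf,v1:0,v2:inf,v3:38,v4:inf,v5:18

step 1: dist = v0:inf,v1:0,v2:inf,v3:inf,v4:inf,v5:18
step 2: dist = v0:inf,v1:0,v2:inf,v3:38,v4:inf,v5:18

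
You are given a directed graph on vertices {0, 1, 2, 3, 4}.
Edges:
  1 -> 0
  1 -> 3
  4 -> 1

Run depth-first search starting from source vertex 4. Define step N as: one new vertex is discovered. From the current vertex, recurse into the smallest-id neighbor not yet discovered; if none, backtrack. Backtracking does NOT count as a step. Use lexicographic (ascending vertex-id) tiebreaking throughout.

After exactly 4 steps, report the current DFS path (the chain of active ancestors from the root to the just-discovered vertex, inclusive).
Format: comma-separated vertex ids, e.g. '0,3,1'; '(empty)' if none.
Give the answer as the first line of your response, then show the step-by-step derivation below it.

4,1,3

step 1: discover 4; path=4; order=4
step 2: discover 1; path=4>1; order=4,1
step 3: discover 0; path=4>1>0; order=4,1,0
step 4: discover 3; path=4>1>3; order=4,1,0,3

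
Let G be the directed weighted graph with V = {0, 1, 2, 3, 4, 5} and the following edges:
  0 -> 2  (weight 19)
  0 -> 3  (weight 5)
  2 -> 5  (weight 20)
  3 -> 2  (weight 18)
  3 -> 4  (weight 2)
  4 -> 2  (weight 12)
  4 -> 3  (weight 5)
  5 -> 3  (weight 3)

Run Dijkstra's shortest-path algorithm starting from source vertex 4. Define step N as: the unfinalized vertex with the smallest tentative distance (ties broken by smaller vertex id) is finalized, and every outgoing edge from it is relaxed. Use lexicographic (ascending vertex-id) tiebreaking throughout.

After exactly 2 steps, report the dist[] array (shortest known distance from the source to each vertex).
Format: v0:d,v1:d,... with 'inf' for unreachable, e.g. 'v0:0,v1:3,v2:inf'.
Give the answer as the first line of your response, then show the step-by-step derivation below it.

v0:inf,v1:inf,v2:12,v3:5,v4:0,v5:inf

step 1: dist = v0:inf,v1:inf,v2:12,v3:5,v4:0,v5:inf
step 2: dist = v0:inf,v1:inf,v2:12,v3:5,v4:0,v5:inf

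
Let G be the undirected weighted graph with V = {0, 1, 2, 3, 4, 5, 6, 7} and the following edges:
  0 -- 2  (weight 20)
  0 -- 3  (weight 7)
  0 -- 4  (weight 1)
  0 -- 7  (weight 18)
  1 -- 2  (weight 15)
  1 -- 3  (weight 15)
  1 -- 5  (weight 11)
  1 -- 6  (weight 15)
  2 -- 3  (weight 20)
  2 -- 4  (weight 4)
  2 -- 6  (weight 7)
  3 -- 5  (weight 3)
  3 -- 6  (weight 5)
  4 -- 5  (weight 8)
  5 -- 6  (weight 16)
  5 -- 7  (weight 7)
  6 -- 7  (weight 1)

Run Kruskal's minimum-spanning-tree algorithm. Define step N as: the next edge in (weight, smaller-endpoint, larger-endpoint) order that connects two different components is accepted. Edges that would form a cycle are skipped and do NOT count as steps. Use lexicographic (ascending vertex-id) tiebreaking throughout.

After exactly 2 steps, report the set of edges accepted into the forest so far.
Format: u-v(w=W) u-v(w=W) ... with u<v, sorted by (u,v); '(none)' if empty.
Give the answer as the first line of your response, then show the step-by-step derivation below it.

0-4(w=1) 6-7(w=1)

step 1: add edge 0-4 (w=1); MST = {0-4(w=1)}
step 2: add edge 6-7 (w=1); MST = {0-4(w=1) 6-7(w=1)}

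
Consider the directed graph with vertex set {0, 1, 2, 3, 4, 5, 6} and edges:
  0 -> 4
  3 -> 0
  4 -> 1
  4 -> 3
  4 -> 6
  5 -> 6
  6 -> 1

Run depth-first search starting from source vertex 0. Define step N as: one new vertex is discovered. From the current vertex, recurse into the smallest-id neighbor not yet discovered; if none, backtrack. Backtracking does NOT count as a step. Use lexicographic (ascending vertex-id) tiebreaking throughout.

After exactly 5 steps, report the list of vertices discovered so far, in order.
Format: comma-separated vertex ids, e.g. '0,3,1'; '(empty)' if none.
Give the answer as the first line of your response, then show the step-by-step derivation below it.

0,4,1,3,6

step 1: discover 0; path=0; order=0
step 2: discover 4; path=0>4; order=0,4
step 3: discover 1; path=0>4>1; order=0,4,1
step 4: discover 3; path=0>4>3; order=0,4,1,3
step 5: discover 6; path=0>4>6; order=0,4,1,3,6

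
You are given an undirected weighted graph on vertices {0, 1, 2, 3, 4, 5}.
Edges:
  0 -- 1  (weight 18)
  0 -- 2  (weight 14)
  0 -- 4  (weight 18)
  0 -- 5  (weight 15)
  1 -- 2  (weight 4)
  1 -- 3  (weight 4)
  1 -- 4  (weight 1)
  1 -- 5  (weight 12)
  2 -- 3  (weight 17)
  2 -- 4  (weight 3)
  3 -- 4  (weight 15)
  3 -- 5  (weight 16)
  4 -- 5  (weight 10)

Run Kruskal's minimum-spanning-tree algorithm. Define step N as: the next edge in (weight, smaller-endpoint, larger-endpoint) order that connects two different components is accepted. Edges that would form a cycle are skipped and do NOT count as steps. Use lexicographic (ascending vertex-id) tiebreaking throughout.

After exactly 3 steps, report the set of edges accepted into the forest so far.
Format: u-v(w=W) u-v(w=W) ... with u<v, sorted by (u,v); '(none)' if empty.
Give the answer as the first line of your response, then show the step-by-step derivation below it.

1-3(w=4) 1-4(w=1) 2-4(w=3)

step 1: add edge 1-4 (w=1); MST = {1-4(w=1)}
step 2: add edge 2-4 (w=3); MST = {1-4(w=1) 2-4(w=3)}
step 3: add edge 1-3 (w=4); MST = {1-3(w=4) 1-4(w=1) 2-4(w=3)}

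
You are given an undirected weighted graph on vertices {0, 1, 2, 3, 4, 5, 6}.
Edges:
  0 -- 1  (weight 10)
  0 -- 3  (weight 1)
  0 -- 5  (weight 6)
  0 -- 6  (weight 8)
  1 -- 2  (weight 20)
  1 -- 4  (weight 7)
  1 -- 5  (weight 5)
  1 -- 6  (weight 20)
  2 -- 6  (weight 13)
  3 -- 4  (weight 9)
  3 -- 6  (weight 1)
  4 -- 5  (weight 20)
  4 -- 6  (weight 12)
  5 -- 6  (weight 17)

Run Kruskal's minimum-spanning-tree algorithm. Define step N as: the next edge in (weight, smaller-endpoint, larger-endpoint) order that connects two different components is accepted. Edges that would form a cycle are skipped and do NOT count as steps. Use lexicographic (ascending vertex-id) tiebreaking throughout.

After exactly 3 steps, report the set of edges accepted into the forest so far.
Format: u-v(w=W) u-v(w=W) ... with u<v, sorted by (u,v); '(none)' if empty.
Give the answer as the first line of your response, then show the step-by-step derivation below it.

0-3(w=1) 1-5(w=5) 3-6(w=1)

step 1: add edge 0-3 (w=1); MST = {0-3(w=1)}
step 2: add edge 3-6 (w=1); MST = {0-3(w=1) 3-6(w=1)}
step 3: add edge 1-5 (w=5); MST = {0-3(w=1) 1-5(w=5) 3-6(w=1)}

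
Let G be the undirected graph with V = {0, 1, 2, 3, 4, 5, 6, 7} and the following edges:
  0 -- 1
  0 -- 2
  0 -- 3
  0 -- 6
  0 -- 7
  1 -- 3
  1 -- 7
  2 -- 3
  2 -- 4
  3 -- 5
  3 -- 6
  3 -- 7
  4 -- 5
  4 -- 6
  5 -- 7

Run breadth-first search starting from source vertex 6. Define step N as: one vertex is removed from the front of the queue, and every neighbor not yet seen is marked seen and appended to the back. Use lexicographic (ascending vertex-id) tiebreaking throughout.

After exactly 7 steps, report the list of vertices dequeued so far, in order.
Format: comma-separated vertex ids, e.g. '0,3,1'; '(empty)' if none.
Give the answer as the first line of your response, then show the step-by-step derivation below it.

6,0,3,4,1,2,7

step 1: dequeue 6; queue=[0,3,4]; order=6
step 2: dequeue 0; queue=[3,4,1,2,7]; order=6,0
step 3: dequeue 3; queue=[4,1,2,7,5]; order=6,0,3
step 4: dequeue 4; queue=[1,2,7,5]; order=6,0,3,4
step 5: dequeue 1; queue=[2,7,5]; order=6,0,3,4,1
step 6: dequeue 2; queue=[7,5]; order=6,0,3,4,1,2
step 7: dequeue 7; queue=[5]; order=6,0,3,4,1,2,7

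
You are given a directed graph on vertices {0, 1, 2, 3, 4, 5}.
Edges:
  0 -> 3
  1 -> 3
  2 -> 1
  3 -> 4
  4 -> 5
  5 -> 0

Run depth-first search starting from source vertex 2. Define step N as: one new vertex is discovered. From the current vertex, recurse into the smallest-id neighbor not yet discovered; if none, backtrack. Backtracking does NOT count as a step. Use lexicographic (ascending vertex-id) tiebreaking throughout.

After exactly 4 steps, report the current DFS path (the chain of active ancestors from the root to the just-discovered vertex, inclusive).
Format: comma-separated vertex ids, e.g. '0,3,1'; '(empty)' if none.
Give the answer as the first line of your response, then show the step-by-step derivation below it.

2,1,3,4

step 1: discover 2; path=2; order=2
step 2: discover 1; path=2>1; order=2,1
step 3: discover 3; path=2>1>3; order=2,1,3
step 4: discover 4; path=2>1>3>4; order=2,1,3,4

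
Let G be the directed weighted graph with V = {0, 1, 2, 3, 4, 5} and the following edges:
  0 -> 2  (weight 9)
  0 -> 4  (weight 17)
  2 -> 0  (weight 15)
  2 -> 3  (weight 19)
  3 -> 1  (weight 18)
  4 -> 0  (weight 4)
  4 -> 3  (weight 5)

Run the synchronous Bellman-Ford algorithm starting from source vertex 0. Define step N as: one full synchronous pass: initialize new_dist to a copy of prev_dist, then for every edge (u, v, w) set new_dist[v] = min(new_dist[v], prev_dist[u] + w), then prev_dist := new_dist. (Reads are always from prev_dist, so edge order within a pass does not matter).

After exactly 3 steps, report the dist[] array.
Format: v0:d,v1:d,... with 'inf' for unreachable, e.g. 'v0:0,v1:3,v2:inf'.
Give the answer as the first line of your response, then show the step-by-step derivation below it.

v0:0,v1:40,v2:9,v3:22,v4:17,v5:inf

step 1: dist = v0:0,v1:inf,v2:9,v3:inf,v4:17,v5:inf
step 2: dist = v0:0,v1:inf,v2:9,v3:22,v4:17,v5:inf
step 3: dist = v0:0,v1:40,v2:9,v3:22,v4:17,v5:inf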